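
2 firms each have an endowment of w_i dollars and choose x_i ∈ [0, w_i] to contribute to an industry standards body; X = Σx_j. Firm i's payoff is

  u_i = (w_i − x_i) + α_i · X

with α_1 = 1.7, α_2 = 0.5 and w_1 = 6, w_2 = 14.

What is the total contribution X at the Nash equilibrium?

6

∂u_i/∂x_i = α_i − 1, so firm i contributes w_i if α_i > 1, else 0.
α_i > 1 for i ∈ {1}; NE contributions (6, 0), X = 6.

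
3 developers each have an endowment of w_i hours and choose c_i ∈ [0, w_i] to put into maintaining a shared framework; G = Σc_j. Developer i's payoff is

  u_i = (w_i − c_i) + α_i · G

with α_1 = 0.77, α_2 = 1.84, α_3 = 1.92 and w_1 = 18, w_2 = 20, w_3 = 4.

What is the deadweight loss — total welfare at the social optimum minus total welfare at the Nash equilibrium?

63.54

∂u_i/∂c_i = α_i − 1, so developer i contributes w_i if α_i > 1, else 0.
α_i > 1 for i ∈ {2, 3}; NE contributions (0, 20, 4), G = 24.
W^NE = Σw_i − G^NE + (Σα_i)·G^NE = 42 + 3.53·24 = 126.72.
Planner: ∂(Σu_j)/∂c_i = Σα_j − 1 = 3.53 > 0, so everyone contributes w_i; G^SO = 42, W^SO = 42 + 3.53·42 = 190.26.
Deadweight loss = 63.54.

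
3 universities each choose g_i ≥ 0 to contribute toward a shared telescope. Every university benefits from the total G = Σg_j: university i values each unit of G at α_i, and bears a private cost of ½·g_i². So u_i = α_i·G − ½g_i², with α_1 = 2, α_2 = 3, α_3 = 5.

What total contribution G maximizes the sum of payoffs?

Planner FOC: ∂(Σu_j)/∂g_i = (Σα_j) − g_i = 0, so g_i^SO = Σα_j = 10 for every i; G^SO = 30.

30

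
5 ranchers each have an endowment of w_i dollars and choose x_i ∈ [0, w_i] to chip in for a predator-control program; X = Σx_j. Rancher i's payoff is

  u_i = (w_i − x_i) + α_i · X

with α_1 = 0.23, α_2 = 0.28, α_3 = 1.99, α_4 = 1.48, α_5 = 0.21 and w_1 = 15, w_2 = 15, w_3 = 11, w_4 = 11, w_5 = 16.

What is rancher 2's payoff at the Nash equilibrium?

∂u_i/∂x_i = α_i − 1, so rancher i contributes w_i if α_i > 1, else 0.
α_i > 1 for i ∈ {3, 4}; NE contributions (0, 0, 11, 11, 0), X = 22.
u_2 = (15 − 0) + 0.28·22 = 21.16.

21.16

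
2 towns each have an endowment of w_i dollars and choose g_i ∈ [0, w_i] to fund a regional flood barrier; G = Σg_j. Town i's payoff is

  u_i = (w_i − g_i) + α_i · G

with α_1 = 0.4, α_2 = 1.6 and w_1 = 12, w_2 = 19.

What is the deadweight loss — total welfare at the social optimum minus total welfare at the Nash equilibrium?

∂u_i/∂g_i = α_i − 1, so town i contributes w_i if α_i > 1, else 0.
α_i > 1 for i ∈ {2}; NE contributions (0, 19), G = 19.
W^NE = Σw_i − G^NE + (Σα_i)·G^NE = 31 + 1·19 = 50.
Planner: ∂(Σu_j)/∂g_i = Σα_j − 1 = 1 > 0, so everyone contributes w_i; G^SO = 31, W^SO = 31 + 1·31 = 62.
Deadweight loss = 12.

12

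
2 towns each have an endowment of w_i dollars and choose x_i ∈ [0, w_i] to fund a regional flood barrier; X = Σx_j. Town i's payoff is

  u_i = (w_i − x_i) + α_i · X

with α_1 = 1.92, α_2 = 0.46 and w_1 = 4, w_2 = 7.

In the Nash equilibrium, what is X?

∂u_i/∂x_i = α_i − 1, so town i contributes w_i if α_i > 1, else 0.
α_i > 1 for i ∈ {1}; NE contributions (4, 0), X = 4.

4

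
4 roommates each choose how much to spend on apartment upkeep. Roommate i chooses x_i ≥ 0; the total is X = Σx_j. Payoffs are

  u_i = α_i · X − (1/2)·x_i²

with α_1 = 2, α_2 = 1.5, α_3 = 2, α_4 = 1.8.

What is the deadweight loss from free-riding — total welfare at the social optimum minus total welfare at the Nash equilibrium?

60.035

Roommate i's FOC: ∂u_i/∂x_i = α_i − x_i = 0, so x_i* = α_i.
NE contributions = (2, 1.5, 2, 1.8); X = 7.3.
W^NE = (Σα)·X − ½Σα_i² = 7.3² − ½·13.49 = 46.545.
Planner sets x_i = Σα_j = 7.3 for every i, so X^SO = 4·7.3 = 29.2.
W^SO = (Σα)·X^SO − ½·4·(Σα)² = (4/2)·7.3² = 106.58.
Deadweight loss = W^SO − W^NE = 60.035.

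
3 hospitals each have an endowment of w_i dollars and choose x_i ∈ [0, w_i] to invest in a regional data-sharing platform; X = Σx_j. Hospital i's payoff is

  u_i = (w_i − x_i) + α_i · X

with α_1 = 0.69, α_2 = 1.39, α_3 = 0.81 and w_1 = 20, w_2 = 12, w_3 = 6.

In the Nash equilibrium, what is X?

12

∂u_i/∂x_i = α_i − 1, so hospital i contributes w_i if α_i > 1, else 0.
α_i > 1 for i ∈ {2}; NE contributions (0, 12, 0), X = 12.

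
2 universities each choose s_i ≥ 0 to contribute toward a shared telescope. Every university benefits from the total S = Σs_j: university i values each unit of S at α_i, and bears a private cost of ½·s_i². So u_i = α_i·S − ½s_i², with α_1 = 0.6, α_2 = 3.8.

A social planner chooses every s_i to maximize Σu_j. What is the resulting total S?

Planner FOC: ∂(Σu_j)/∂s_i = (Σα_j) − s_i = 0, so s_i^SO = Σα_j = 4.4 for every i; S^SO = 8.8.

8.8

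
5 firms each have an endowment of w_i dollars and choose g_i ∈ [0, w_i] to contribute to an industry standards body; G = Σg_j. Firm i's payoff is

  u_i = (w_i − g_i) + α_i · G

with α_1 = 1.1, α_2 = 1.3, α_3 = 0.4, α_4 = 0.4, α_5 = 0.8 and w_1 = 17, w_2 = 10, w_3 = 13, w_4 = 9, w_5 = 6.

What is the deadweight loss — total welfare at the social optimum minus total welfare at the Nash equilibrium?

∂u_i/∂g_i = α_i − 1, so firm i contributes w_i if α_i > 1, else 0.
α_i > 1 for i ∈ {1, 2}; NE contributions (17, 10, 0, 0, 0), G = 27.
W^NE = Σw_i − G^NE + (Σα_i)·G^NE = 55 + 3·27 = 136.
Planner: ∂(Σu_j)/∂g_i = Σα_j − 1 = 3 > 0, so everyone contributes w_i; G^SO = 55, W^SO = 55 + 3·55 = 220.
Deadweight loss = 84.

84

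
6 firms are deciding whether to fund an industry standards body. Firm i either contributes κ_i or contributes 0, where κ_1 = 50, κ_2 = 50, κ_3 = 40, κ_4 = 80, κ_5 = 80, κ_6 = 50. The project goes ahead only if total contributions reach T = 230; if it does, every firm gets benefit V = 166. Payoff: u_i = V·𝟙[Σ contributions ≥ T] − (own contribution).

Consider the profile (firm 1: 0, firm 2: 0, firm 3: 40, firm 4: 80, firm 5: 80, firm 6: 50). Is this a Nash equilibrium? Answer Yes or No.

Yes

Total = 250 ≥ 230: provided.
Firm 1 (pledges 0, payoff 166): pledging 50 → total 300, payoff 116. No gain.
Firm 2 (pledges 0, payoff 166): pledging 50 → total 300, payoff 116. No gain.
Firm 3 (pledges 40, payoff 126): dropping to 0 → total 210, payoff 0. No gain.
Firm 4 (pledges 80, payoff 86): dropping to 0 → total 170, payoff 0. No gain.
Firm 5 (pledges 80, payoff 86): dropping to 0 → total 170, payoff 0. No gain.
Firm 6 (pledges 50, payoff 116): dropping to 0 → total 200, payoff 0. No gain.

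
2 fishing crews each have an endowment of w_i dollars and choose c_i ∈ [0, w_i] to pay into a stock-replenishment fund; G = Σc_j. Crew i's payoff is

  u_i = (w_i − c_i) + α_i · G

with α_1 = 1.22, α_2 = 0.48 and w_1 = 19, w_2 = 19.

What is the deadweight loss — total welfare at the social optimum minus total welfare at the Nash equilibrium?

13.3

∂u_i/∂c_i = α_i − 1, so crew i contributes w_i if α_i > 1, else 0.
α_i > 1 for i ∈ {1}; NE contributions (19, 0), G = 19.
W^NE = Σw_i − G^NE + (Σα_i)·G^NE = 38 + 0.7·19 = 51.3.
Planner: ∂(Σu_j)/∂c_i = Σα_j − 1 = 0.7 > 0, so everyone contributes w_i; G^SO = 38, W^SO = 38 + 0.7·38 = 64.6.
Deadweight loss = 13.3.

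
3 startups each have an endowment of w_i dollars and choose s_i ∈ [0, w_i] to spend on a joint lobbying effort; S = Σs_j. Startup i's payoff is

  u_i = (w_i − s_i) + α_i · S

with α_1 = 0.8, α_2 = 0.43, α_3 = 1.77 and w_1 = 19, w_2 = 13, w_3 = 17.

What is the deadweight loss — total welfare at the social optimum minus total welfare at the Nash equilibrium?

∂u_i/∂s_i = α_i − 1, so startup i contributes w_i if α_i > 1, else 0.
α_i > 1 for i ∈ {3}; NE contributions (0, 0, 17), S = 17.
W^NE = Σw_i − S^NE + (Σα_i)·S^NE = 49 + 2·17 = 83.
Planner: ∂(Σu_j)/∂s_i = Σα_j − 1 = 2 > 0, so everyone contributes w_i; S^SO = 49, W^SO = 49 + 2·49 = 147.
Deadweight loss = 64.

64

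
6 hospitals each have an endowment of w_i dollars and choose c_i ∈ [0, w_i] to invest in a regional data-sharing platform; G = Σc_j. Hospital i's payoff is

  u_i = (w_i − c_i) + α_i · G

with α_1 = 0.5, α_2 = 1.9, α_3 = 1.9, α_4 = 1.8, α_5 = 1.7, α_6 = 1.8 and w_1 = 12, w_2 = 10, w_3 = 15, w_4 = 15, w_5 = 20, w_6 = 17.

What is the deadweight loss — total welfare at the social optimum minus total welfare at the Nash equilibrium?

∂u_i/∂c_i = α_i − 1, so hospital i contributes w_i if α_i > 1, else 0.
α_i > 1 for i ∈ {2, 3, 4, 5, 6}; NE contributions (0, 10, 15, 15, 20, 17), G = 77.
W^NE = Σw_i − G^NE + (Σα_i)·G^NE = 89 + 8.6·77 = 751.2.
Planner: ∂(Σu_j)/∂c_i = Σα_j − 1 = 8.6 > 0, so everyone contributes w_i; G^SO = 89, W^SO = 89 + 8.6·89 = 854.4.
Deadweight loss = 103.2.

103.2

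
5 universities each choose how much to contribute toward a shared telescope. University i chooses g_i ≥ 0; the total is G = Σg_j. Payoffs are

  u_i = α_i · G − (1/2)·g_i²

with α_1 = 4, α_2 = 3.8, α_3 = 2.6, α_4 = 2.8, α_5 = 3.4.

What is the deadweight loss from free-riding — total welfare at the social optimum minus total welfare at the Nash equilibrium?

441.64

University i's FOC: ∂u_i/∂g_i = α_i − g_i = 0, so g_i* = α_i.
NE contributions = (4, 3.8, 2.6, 2.8, 3.4); G = 16.6.
W^NE = (Σα)·G − ½Σα_i² = 16.6² − ½·56.6 = 247.26.
Planner sets g_i = Σα_j = 16.6 for every i, so G^SO = 5·16.6 = 83.
W^SO = (Σα)·G^SO − ½·5·(Σα)² = (5/2)·16.6² = 688.9.
Deadweight loss = W^SO − W^NE = 441.64.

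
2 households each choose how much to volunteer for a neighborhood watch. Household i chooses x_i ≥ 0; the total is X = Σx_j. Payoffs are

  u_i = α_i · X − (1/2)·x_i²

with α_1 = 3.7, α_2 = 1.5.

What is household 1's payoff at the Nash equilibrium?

Household i's FOC: ∂u_i/∂x_i = α_i − x_i = 0, so x_i* = α_i.
NE contributions = (3.7, 1.5); X = 5.2.
u_1 = α_1·X − ½·(x_1)² = 3.7·5.2 − ½·3.7² = 12.395.

12.395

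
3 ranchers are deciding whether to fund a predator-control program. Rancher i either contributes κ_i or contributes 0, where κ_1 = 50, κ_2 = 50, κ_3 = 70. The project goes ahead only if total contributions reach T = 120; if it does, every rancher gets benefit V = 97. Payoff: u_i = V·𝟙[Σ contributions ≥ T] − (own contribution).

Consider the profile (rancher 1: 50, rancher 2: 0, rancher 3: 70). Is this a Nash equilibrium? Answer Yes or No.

Total = 120 ≥ 120: provided.
Rancher 1 (pledges 50, payoff 47): dropping to 0 → total 70, payoff 0. No gain.
Rancher 2 (pledges 0, payoff 97): pledging 50 → total 170, payoff 47. No gain.
Rancher 3 (pledges 70, payoff 27): dropping to 0 → total 50, payoff 0. No gain.

Yes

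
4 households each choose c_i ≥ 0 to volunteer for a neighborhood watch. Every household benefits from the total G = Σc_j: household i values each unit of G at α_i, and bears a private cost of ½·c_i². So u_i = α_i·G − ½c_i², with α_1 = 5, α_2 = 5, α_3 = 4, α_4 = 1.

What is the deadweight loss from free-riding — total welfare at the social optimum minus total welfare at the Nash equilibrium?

Household i's FOC: ∂u_i/∂c_i = α_i − c_i = 0, so c_i* = α_i.
NE contributions = (5, 5, 4, 1); G = 15.
W^NE = (Σα)·G − ½Σα_i² = 15² − ½·67 = 191.5.
Planner sets c_i = Σα_j = 15 for every i, so G^SO = 4·15 = 60.
W^SO = (Σα)·G^SO − ½·4·(Σα)² = (4/2)·15² = 450.
Deadweight loss = W^SO − W^NE = 258.5.

258.5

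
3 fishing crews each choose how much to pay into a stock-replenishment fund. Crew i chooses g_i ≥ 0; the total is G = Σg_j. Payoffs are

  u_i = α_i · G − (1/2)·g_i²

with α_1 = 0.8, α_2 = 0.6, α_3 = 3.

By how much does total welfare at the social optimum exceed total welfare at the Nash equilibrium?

14.68

Crew i's FOC: ∂u_i/∂g_i = α_i − g_i = 0, so g_i* = α_i.
NE contributions = (0.8, 0.6, 3); G = 4.4.
W^NE = (Σα)·G − ½Σα_i² = 4.4² − ½·10 = 14.36.
Planner sets g_i = Σα_j = 4.4 for every i, so G^SO = 3·4.4 = 13.2.
W^SO = (Σα)·G^SO − ½·3·(Σα)² = (3/2)·4.4² = 29.04.
Deadweight loss = W^SO − W^NE = 14.68.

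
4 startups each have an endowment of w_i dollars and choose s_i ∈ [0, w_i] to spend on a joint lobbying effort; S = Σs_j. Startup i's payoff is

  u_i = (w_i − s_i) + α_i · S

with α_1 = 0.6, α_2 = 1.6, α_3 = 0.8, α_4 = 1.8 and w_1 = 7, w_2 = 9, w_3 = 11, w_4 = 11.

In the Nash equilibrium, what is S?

20

∂u_i/∂s_i = α_i − 1, so startup i contributes w_i if α_i > 1, else 0.
α_i > 1 for i ∈ {2, 4}; NE contributions (0, 9, 0, 11), S = 20.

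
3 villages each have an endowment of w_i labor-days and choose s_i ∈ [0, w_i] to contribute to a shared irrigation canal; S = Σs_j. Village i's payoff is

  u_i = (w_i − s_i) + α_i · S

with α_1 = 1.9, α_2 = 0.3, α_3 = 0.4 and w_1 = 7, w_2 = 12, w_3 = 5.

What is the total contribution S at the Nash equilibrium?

∂u_i/∂s_i = α_i − 1, so village i contributes w_i if α_i > 1, else 0.
α_i > 1 for i ∈ {1}; NE contributions (7, 0, 0), S = 7.

7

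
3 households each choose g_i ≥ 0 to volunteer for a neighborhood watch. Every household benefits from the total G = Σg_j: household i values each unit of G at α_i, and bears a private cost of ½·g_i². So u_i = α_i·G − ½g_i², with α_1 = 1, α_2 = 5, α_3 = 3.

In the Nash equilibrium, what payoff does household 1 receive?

Household i's FOC: ∂u_i/∂g_i = α_i − g_i = 0, so g_i* = α_i.
NE contributions = (1, 5, 3); G = 9.
u_1 = α_1·G − ½·(g_1)² = 1·9 − ½·1² = 8.5.

8.5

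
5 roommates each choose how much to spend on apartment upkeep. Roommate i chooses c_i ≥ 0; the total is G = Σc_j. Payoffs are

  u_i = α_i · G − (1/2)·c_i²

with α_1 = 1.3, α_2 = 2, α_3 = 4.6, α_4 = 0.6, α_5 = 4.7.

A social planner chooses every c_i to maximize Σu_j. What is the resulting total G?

66

Planner FOC: ∂(Σu_j)/∂c_i = (Σα_j) − c_i = 0, so c_i^SO = Σα_j = 13.2 for every i; G^SO = 66.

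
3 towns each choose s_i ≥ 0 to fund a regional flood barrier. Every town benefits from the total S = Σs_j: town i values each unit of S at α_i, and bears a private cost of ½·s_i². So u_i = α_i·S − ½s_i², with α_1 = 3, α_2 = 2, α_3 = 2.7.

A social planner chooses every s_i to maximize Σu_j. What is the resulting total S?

23.1

Planner FOC: ∂(Σu_j)/∂s_i = (Σα_j) − s_i = 0, so s_i^SO = Σα_j = 7.7 for every i; S^SO = 23.1.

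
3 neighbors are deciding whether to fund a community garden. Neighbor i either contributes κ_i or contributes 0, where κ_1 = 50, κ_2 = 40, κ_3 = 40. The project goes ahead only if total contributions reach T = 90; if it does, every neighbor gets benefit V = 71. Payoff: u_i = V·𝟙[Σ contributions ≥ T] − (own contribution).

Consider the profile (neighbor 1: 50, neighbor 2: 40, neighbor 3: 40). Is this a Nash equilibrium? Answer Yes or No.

Total = 130 ≥ 90: provided.
Neighbor 1 (pledges 50, payoff 21): dropping to 0 → total 80, payoff 0. No gain.
Neighbor 2 (pledges 40, payoff 31): dropping to 0 → total 90, payoff 71. Profitable deviation.

No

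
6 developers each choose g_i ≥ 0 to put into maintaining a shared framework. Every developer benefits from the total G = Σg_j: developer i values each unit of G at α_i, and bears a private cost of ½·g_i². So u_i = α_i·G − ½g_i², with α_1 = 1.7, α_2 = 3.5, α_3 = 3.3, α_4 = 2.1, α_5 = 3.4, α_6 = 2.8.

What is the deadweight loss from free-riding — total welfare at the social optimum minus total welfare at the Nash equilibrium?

589.4

Developer i's FOC: ∂u_i/∂g_i = α_i − g_i = 0, so g_i* = α_i.
NE contributions = (1.7, 3.5, 3.3, 2.1, 3.4, 2.8); G = 16.8.
W^NE = (Σα)·G − ½Σα_i² = 16.8² − ½·49.84 = 257.32.
Planner sets g_i = Σα_j = 16.8 for every i, so G^SO = 6·16.8 = 100.8.
W^SO = (Σα)·G^SO − ½·6·(Σα)² = (6/2)·16.8² = 846.72.
Deadweight loss = W^SO − W^NE = 589.4.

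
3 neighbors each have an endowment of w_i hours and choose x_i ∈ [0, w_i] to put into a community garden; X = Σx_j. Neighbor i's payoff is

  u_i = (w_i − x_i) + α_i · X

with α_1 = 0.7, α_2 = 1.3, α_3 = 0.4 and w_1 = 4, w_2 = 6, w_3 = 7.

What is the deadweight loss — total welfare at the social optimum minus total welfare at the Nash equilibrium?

15.4

∂u_i/∂x_i = α_i − 1, so neighbor i contributes w_i if α_i > 1, else 0.
α_i > 1 for i ∈ {2}; NE contributions (0, 6, 0), X = 6.
W^NE = Σw_i − X^NE + (Σα_i)·X^NE = 17 + 1.4·6 = 25.4.
Planner: ∂(Σu_j)/∂x_i = Σα_j − 1 = 1.4 > 0, so everyone contributes w_i; X^SO = 17, W^SO = 17 + 1.4·17 = 40.8.
Deadweight loss = 15.4.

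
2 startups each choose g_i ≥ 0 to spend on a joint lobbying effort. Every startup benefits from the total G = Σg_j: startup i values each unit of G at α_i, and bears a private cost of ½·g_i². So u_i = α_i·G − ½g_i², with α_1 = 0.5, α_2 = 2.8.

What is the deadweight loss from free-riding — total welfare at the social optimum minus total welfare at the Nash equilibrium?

4.045

Startup i's FOC: ∂u_i/∂g_i = α_i − g_i = 0, so g_i* = α_i.
NE contributions = (0.5, 2.8); G = 3.3.
W^NE = (Σα)·G − ½Σα_i² = 3.3² − ½·8.09 = 6.845.
Planner sets g_i = Σα_j = 3.3 for every i, so G^SO = 2·3.3 = 6.6.
W^SO = (Σα)·G^SO − ½·2·(Σα)² = (2/2)·3.3² = 10.89.
Deadweight loss = W^SO − W^NE = 4.045.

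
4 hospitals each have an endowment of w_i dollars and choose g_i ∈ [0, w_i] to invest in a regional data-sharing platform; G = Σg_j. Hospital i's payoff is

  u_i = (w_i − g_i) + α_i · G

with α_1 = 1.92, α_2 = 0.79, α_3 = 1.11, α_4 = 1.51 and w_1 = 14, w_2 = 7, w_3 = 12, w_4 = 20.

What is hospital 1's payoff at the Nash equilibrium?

88.32

∂u_i/∂g_i = α_i − 1, so hospital i contributes w_i if α_i > 1, else 0.
α_i > 1 for i ∈ {1, 3, 4}; NE contributions (14, 0, 12, 20), G = 46.
u_1 = (14 − 14) + 1.92·46 = 88.32.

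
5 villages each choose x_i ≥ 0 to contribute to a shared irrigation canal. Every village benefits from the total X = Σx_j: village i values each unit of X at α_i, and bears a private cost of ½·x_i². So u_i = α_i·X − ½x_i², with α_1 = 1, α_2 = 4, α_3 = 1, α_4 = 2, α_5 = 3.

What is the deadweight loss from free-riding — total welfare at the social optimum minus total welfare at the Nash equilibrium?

197

Village i's FOC: ∂u_i/∂x_i = α_i − x_i = 0, so x_i* = α_i.
NE contributions = (1, 4, 1, 2, 3); X = 11.
W^NE = (Σα)·X − ½Σα_i² = 11² − ½·31 = 105.5.
Planner sets x_i = Σα_j = 11 for every i, so X^SO = 5·11 = 55.
W^SO = (Σα)·X^SO − ½·5·(Σα)² = (5/2)·11² = 302.5.
Deadweight loss = W^SO − W^NE = 197.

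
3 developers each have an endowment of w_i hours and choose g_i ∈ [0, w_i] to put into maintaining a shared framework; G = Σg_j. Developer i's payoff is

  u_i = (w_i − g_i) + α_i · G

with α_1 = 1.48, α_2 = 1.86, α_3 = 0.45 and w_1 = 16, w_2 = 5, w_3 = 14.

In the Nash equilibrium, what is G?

21

∂u_i/∂g_i = α_i − 1, so developer i contributes w_i if α_i > 1, else 0.
α_i > 1 for i ∈ {1, 2}; NE contributions (16, 5, 0), G = 21.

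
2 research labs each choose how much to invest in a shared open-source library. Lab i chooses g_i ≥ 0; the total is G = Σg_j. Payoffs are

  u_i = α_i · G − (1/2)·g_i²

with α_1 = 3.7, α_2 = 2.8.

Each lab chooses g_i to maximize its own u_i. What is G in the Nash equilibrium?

6.5

Lab i's FOC: ∂u_i/∂g_i = α_i − g_i = 0, so g_i* = α_i.
NE contributions = (3.7, 2.8); G = 6.5.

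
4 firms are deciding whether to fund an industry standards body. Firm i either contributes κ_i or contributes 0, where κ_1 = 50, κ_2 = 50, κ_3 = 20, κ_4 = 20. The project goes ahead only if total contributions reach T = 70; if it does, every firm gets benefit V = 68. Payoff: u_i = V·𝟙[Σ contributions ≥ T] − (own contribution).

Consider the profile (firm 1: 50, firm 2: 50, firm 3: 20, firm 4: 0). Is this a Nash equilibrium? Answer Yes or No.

Total = 120 ≥ 70: provided.
Firm 1 (pledges 50, payoff 18): dropping to 0 → total 70, payoff 68. Profitable deviation.

No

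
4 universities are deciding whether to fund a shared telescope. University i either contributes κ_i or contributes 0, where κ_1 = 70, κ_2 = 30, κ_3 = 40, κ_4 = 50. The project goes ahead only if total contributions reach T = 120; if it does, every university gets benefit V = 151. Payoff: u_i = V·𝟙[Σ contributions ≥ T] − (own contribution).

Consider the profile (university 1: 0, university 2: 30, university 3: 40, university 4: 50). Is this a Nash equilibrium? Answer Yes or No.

Yes

Total = 120 ≥ 120: provided.
University 1 (pledges 0, payoff 151): pledging 70 → total 190, payoff 81. No gain.
University 2 (pledges 30, payoff 121): dropping to 0 → total 90, payoff 0. No gain.
University 3 (pledges 40, payoff 111): dropping to 0 → total 80, payoff 0. No gain.
University 4 (pledges 50, payoff 101): dropping to 0 → total 70, payoff 0. No gain.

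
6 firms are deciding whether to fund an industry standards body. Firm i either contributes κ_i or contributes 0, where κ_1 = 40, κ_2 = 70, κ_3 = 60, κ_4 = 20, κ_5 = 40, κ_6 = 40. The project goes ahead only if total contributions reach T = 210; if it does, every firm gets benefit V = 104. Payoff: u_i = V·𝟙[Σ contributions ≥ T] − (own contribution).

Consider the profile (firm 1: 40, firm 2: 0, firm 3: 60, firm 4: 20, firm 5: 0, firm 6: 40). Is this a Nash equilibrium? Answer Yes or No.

No

Total = 160 < 210: not provided.
Firm 1 (pledges 40, payoff -40): dropping to 0 → total 120, payoff 0. Profitable deviation.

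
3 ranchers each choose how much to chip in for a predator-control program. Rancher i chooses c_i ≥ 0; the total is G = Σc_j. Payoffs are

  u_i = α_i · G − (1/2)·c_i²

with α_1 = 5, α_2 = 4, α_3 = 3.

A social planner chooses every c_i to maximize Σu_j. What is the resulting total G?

36

Planner FOC: ∂(Σu_j)/∂c_i = (Σα_j) − c_i = 0, so c_i^SO = Σα_j = 12 for every i; G^SO = 36.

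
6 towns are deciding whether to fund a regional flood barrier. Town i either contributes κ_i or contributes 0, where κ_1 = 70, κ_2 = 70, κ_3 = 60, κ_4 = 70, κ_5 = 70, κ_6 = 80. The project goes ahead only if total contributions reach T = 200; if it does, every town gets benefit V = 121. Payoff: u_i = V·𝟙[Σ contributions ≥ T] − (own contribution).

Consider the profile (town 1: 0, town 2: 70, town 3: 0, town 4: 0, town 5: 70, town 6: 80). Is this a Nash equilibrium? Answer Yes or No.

Total = 220 ≥ 200: provided.
Town 1 (pledges 0, payoff 121): pledging 70 → total 290, payoff 51. No gain.
Town 2 (pledges 70, payoff 51): dropping to 0 → total 150, payoff 0. No gain.
Town 3 (pledges 0, payoff 121): pledging 60 → total 280, payoff 61. No gain.
Town 4 (pledges 0, payoff 121): pledging 70 → total 290, payoff 51. No gain.
Town 5 (pledges 70, payoff 51): dropping to 0 → total 150, payoff 0. No gain.
Town 6 (pledges 80, payoff 41): dropping to 0 → total 140, payoff 0. No gain.

Yes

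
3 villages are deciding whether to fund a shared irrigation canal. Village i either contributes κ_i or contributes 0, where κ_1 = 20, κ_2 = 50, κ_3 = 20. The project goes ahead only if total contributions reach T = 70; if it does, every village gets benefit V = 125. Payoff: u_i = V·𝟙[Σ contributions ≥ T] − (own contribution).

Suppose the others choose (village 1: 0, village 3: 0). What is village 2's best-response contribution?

0

Others' total = 0. Even contributing 50 gives 50 < 70: no benefit either way.
Best response: 0.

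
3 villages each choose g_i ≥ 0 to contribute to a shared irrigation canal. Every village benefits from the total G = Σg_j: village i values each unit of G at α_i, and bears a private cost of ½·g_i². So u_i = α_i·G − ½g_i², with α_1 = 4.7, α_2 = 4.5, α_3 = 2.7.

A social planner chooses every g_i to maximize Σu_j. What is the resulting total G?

35.7

Planner FOC: ∂(Σu_j)/∂g_i = (Σα_j) − g_i = 0, so g_i^SO = Σα_j = 11.9 for every i; G^SO = 35.7.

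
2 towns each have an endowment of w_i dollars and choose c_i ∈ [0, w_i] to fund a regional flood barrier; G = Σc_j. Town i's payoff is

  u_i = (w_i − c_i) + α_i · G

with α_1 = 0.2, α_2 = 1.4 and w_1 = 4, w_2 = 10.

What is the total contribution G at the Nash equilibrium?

∂u_i/∂c_i = α_i − 1, so town i contributes w_i if α_i > 1, else 0.
α_i > 1 for i ∈ {2}; NE contributions (0, 10), G = 10.

10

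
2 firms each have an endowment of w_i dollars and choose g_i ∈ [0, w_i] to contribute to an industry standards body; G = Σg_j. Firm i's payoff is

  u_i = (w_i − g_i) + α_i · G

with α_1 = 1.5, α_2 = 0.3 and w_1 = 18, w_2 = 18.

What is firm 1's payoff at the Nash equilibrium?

27

∂u_i/∂g_i = α_i − 1, so firm i contributes w_i if α_i > 1, else 0.
α_i > 1 for i ∈ {1}; NE contributions (18, 0), G = 18.
u_1 = (18 − 18) + 1.5·18 = 27.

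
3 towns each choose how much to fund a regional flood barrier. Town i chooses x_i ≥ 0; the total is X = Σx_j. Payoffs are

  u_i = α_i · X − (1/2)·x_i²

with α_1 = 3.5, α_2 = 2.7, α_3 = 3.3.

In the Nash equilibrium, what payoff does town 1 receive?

Town i's FOC: ∂u_i/∂x_i = α_i − x_i = 0, so x_i* = α_i.
NE contributions = (3.5, 2.7, 3.3); X = 9.5.
u_1 = α_1·X − ½·(x_1)² = 3.5·9.5 − ½·3.5² = 27.125.

27.125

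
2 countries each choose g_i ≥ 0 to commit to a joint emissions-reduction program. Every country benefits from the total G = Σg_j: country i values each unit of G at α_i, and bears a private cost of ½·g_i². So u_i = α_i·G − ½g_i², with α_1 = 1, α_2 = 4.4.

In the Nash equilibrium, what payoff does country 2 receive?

Country i's FOC: ∂u_i/∂g_i = α_i − g_i = 0, so g_i* = α_i.
NE contributions = (1, 4.4); G = 5.4.
u_2 = α_2·G − ½·(g_2)² = 4.4·5.4 − ½·4.4² = 14.08.

14.08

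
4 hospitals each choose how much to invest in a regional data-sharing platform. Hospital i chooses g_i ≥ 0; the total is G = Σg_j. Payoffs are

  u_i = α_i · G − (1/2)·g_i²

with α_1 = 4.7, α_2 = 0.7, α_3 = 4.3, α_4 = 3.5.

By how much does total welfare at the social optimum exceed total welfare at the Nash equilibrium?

Hospital i's FOC: ∂u_i/∂g_i = α_i − g_i = 0, so g_i* = α_i.
NE contributions = (4.7, 0.7, 4.3, 3.5); G = 13.2.
W^NE = (Σα)·G − ½Σα_i² = 13.2² − ½·53.32 = 147.58.
Planner sets g_i = Σα_j = 13.2 for every i, so G^SO = 4·13.2 = 52.8.
W^SO = (Σα)·G^SO − ½·4·(Σα)² = (4/2)·13.2² = 348.48.
Deadweight loss = W^SO − W^NE = 200.9.

200.9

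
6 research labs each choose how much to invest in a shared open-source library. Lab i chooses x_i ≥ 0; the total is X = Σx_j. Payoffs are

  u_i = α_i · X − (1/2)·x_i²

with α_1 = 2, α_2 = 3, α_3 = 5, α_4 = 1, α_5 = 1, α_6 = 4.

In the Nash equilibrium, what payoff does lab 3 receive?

67.5

Lab i's FOC: ∂u_i/∂x_i = α_i − x_i = 0, so x_i* = α_i.
NE contributions = (2, 3, 5, 1, 1, 4); X = 16.
u_3 = α_3·X − ½·(x_3)² = 5·16 − ½·5² = 67.5.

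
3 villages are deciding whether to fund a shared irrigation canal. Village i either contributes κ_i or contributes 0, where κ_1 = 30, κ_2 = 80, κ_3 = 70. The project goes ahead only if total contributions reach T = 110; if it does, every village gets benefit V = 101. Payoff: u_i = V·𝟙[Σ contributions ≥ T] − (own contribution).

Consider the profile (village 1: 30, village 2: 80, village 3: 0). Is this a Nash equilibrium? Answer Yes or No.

Total = 110 ≥ 110: provided.
Village 1 (pledges 30, payoff 71): dropping to 0 → total 80, payoff 0. No gain.
Village 2 (pledges 80, payoff 21): dropping to 0 → total 30, payoff 0. No gain.
Village 3 (pledges 0, payoff 101): pledging 70 → total 180, payoff 31. No gain.

Yes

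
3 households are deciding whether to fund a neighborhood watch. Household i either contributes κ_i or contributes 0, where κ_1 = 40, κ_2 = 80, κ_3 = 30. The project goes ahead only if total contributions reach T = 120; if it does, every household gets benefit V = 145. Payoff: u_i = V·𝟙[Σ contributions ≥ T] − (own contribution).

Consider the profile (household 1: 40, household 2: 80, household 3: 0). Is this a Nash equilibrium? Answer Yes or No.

Yes

Total = 120 ≥ 120: provided.
Household 1 (pledges 40, payoff 105): dropping to 0 → total 80, payoff 0. No gain.
Household 2 (pledges 80, payoff 65): dropping to 0 → total 40, payoff 0. No gain.
Household 3 (pledges 0, payoff 145): pledging 30 → total 150, payoff 115. No gain.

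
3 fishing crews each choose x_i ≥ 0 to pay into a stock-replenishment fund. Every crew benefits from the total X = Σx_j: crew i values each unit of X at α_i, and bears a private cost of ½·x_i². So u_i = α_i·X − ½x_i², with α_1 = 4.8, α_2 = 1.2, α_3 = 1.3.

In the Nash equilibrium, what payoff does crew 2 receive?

8.04

Crew i's FOC: ∂u_i/∂x_i = α_i − x_i = 0, so x_i* = α_i.
NE contributions = (4.8, 1.2, 1.3); X = 7.3.
u_2 = α_2·X − ½·(x_2)² = 1.2·7.3 − ½·1.2² = 8.04.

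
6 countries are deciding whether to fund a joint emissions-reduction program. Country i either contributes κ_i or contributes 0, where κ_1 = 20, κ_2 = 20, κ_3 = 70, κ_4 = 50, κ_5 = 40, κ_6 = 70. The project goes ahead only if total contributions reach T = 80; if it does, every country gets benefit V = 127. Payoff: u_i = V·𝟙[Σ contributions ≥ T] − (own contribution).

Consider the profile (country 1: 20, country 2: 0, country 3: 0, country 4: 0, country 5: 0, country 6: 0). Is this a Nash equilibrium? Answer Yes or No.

Total = 20 < 80: not provided.
Country 1 (pledges 20, payoff -20): dropping to 0 → total 0, payoff 0. Profitable deviation.

No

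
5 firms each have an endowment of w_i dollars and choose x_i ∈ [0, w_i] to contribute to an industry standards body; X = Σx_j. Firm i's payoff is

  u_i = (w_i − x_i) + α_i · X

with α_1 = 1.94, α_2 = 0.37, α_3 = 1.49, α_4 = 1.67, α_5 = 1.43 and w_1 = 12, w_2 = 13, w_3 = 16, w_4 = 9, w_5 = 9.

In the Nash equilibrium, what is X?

46

∂u_i/∂x_i = α_i − 1, so firm i contributes w_i if α_i > 1, else 0.
α_i > 1 for i ∈ {1, 3, 4, 5}; NE contributions (12, 0, 16, 9, 9), X = 46.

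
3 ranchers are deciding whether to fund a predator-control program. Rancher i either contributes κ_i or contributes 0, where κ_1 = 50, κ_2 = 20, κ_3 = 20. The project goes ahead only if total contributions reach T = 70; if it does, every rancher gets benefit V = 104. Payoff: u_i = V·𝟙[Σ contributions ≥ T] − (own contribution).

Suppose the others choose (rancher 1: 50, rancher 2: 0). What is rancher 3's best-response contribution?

20

Others' total = 50. Contributing 20 brings total to 70 ≥ 70: gain V − κ_3 = 84.
Best response: 20.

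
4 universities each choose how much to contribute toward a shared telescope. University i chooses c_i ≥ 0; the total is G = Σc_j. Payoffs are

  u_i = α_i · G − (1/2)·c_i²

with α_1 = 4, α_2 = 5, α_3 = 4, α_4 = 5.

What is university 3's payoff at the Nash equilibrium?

University i's FOC: ∂u_i/∂c_i = α_i − c_i = 0, so c_i* = α_i.
NE contributions = (4, 5, 4, 5); G = 18.
u_3 = α_3·G − ½·(c_3)² = 4·18 − ½·4² = 64.

64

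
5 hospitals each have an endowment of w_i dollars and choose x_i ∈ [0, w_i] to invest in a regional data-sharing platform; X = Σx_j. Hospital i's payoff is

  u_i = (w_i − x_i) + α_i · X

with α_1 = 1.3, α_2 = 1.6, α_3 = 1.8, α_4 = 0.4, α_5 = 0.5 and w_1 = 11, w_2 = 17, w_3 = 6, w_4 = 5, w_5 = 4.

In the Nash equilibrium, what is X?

34

∂u_i/∂x_i = α_i − 1, so hospital i contributes w_i if α_i > 1, else 0.
α_i > 1 for i ∈ {1, 2, 3}; NE contributions (11, 17, 6, 0, 0), X = 34.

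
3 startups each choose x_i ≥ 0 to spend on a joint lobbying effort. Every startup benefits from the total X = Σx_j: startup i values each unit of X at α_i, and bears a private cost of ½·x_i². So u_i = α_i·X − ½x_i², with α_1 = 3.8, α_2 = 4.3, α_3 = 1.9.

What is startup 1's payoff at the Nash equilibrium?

Startup i's FOC: ∂u_i/∂x_i = α_i − x_i = 0, so x_i* = α_i.
NE contributions = (3.8, 4.3, 1.9); X = 10.
u_1 = α_1·X − ½·(x_1)² = 3.8·10 − ½·3.8² = 30.78.

30.78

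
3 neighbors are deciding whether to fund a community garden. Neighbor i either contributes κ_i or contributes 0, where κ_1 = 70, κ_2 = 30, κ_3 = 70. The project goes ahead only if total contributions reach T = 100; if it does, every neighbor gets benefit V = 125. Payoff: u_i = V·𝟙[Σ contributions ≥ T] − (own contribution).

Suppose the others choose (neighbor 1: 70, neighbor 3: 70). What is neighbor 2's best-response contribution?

0

Others' total = 140 ≥ 100; contributing adds cost 30 for no extra benefit.
Best response: 0.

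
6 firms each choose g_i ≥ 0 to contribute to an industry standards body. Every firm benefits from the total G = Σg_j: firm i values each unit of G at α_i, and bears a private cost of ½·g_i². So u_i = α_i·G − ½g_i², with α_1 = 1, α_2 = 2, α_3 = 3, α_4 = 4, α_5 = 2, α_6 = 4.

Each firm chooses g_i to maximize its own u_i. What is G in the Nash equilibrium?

16

Firm i's FOC: ∂u_i/∂g_i = α_i − g_i = 0, so g_i* = α_i.
NE contributions = (1, 2, 3, 4, 2, 4); G = 16.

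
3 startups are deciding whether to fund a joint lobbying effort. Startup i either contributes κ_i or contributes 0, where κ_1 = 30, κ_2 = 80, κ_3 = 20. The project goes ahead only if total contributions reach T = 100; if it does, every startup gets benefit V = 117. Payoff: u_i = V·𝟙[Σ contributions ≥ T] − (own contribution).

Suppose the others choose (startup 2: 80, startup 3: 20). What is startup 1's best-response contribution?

Others' total = 100 ≥ 100; contributing adds cost 30 for no extra benefit.
Best response: 0.

0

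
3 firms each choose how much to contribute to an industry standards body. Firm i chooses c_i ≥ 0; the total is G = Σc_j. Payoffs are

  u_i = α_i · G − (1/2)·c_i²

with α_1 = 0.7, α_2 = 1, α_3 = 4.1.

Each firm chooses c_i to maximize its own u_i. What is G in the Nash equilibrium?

Firm i's FOC: ∂u_i/∂c_i = α_i − c_i = 0, so c_i* = α_i.
NE contributions = (0.7, 1, 4.1); G = 5.8.

5.8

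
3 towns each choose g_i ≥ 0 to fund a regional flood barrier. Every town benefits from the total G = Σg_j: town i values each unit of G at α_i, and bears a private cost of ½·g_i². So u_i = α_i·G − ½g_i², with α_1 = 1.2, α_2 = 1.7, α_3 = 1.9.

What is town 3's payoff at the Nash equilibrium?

7.315

Town i's FOC: ∂u_i/∂g_i = α_i − g_i = 0, so g_i* = α_i.
NE contributions = (1.2, 1.7, 1.9); G = 4.8.
u_3 = α_3·G − ½·(g_3)² = 1.9·4.8 − ½·1.9² = 7.315.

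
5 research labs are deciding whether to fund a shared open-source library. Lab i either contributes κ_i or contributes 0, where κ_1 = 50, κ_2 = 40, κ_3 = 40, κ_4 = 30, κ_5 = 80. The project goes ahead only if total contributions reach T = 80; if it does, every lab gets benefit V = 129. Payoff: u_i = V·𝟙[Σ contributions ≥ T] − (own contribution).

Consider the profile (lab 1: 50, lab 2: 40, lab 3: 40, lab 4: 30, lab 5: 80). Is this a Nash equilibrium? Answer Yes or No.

No

Total = 240 ≥ 80: provided.
Lab 1 (pledges 50, payoff 79): dropping to 0 → total 190, payoff 129. Profitable deviation.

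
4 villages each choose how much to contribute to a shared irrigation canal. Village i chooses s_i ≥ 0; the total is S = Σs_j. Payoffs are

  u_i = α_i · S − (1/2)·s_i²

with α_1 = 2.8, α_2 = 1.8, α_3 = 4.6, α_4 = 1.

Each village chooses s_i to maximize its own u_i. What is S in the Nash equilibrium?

10.2

Village i's FOC: ∂u_i/∂s_i = α_i − s_i = 0, so s_i* = α_i.
NE contributions = (2.8, 1.8, 4.6, 1); S = 10.2.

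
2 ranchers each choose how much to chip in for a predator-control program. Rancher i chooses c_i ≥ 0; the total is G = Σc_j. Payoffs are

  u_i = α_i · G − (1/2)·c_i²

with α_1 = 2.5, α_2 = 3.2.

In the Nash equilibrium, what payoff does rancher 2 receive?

Rancher i's FOC: ∂u_i/∂c_i = α_i − c_i = 0, so c_i* = α_i.
NE contributions = (2.5, 3.2); G = 5.7.
u_2 = α_2·G − ½·(c_2)² = 3.2·5.7 − ½·3.2² = 13.12.

13.12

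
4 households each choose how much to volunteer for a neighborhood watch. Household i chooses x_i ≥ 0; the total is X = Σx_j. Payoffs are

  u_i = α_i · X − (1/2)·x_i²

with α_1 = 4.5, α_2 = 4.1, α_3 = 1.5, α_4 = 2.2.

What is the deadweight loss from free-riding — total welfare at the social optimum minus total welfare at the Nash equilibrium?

173.365

Household i's FOC: ∂u_i/∂x_i = α_i − x_i = 0, so x_i* = α_i.
NE contributions = (4.5, 4.1, 1.5, 2.2); X = 12.3.
W^NE = (Σα)·X − ½Σα_i² = 12.3² − ½·44.15 = 129.215.
Planner sets x_i = Σα_j = 12.3 for every i, so X^SO = 4·12.3 = 49.2.
W^SO = (Σα)·X^SO − ½·4·(Σα)² = (4/2)·12.3² = 302.58.
Deadweight loss = W^SO − W^NE = 173.365.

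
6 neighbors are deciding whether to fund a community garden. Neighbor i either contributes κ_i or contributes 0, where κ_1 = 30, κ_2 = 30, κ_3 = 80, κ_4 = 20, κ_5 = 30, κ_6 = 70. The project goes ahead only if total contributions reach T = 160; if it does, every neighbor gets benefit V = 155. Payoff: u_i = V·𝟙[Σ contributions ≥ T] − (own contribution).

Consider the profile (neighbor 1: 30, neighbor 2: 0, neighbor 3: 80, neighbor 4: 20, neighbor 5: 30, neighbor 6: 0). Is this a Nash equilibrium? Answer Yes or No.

Yes

Total = 160 ≥ 160: provided.
Neighbor 1 (pledges 30, payoff 125): dropping to 0 → total 130, payoff 0. No gain.
Neighbor 2 (pledges 0, payoff 155): pledging 30 → total 190, payoff 125. No gain.
Neighbor 3 (pledges 80, payoff 75): dropping to 0 → total 80, payoff 0. No gain.
Neighbor 4 (pledges 20, payoff 135): dropping to 0 → total 140, payoff 0. No gain.
Neighbor 5 (pledges 30, payoff 125): dropping to 0 → total 130, payoff 0. No gain.
Neighbor 6 (pledges 0, payoff 155): pledging 70 → total 230, payoff 85. No gain.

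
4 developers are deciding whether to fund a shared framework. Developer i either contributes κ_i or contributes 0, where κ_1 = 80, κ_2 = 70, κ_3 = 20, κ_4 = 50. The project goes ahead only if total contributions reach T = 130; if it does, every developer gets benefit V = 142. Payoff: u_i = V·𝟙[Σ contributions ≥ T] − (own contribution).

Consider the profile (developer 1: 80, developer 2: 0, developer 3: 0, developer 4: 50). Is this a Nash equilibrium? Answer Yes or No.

Total = 130 ≥ 130: provided.
Developer 1 (pledges 80, payoff 62): dropping to 0 → total 50, payoff 0. No gain.
Developer 2 (pledges 0, payoff 142): pledging 70 → total 200, payoff 72. No gain.
Developer 3 (pledges 0, payoff 142): pledging 20 → total 150, payoff 122. No gain.
Developer 4 (pledges 50, payoff 92): dropping to 0 → total 80, payoff 0. No gain.

Yes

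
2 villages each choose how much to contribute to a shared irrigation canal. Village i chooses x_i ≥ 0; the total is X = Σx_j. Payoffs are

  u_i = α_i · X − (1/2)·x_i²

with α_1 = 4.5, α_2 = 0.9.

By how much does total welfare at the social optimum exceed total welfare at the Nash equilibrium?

10.53

Village i's FOC: ∂u_i/∂x_i = α_i − x_i = 0, so x_i* = α_i.
NE contributions = (4.5, 0.9); X = 5.4.
W^NE = (Σα)·X − ½Σα_i² = 5.4² − ½·21.06 = 18.63.
Planner sets x_i = Σα_j = 5.4 for every i, so X^SO = 2·5.4 = 10.8.
W^SO = (Σα)·X^SO − ½·2·(Σα)² = (2/2)·5.4² = 29.16.
Deadweight loss = W^SO − W^NE = 10.53.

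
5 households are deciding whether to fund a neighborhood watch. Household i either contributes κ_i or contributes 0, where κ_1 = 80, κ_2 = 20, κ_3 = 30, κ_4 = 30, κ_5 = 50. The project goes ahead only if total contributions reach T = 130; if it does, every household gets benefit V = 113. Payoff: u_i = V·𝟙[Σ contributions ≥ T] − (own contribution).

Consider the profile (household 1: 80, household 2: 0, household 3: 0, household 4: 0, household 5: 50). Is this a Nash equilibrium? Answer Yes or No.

Yes

Total = 130 ≥ 130: provided.
Household 1 (pledges 80, payoff 33): dropping to 0 → total 50, payoff 0. No gain.
Household 2 (pledges 0, payoff 113): pledging 20 → total 150, payoff 93. No gain.
Household 3 (pledges 0, payoff 113): pledging 30 → total 160, payoff 83. No gain.
Household 4 (pledges 0, payoff 113): pledging 30 → total 160, payoff 83. No gain.
Household 5 (pledges 50, payoff 63): dropping to 0 → total 80, payoff 0. No gain.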